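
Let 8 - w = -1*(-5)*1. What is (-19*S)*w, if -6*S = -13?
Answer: -247/2 ≈ -123.50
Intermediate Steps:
S = 13/6 (S = -1/6*(-13) = 13/6 ≈ 2.1667)
w = 3 (w = 8 - (-1*(-5)) = 8 - 5 = 3)
(-19*S)*w = -19*13/6*3 = -247/6*3 = -247/2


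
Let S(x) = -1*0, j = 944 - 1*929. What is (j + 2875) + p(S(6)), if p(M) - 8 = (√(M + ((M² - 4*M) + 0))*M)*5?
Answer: 2898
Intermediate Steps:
j = 15 (j = 944 - 929 = 15)
S(x) = 0
p(M) = 8 + 5*M*√(M² - 3*M) (p(M) = 8 + (√(M + ((M² - 4*M) + 0))*M)*5 = 8 + (√(M + (M² - 4*M))*M)*5 = 8 + (√(M² - 3*M)*M)*5 = 8 + (M*√(M² - 3*M))*5 = 8 + 5*M*√(M² - 3*M))
(j + 2875) + p(S(6)) = (15 + 2875) + (8 + 5*0*√(0*(-3 + 0))) = 2890 + (8 + 5*0*√(0*(-3))) = 2890 + (8 + 5*0*√0) = 2890 + (8 + 5*0*0) = 2890 + (8 + 0) = 2890 + 8 = 2898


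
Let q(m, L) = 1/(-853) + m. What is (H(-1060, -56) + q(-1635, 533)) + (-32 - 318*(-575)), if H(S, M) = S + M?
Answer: 153597150/853 ≈ 1.8007e+5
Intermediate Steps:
q(m, L) = -1/853 + m
H(S, M) = M + S
(H(-1060, -56) + q(-1635, 533)) + (-32 - 318*(-575)) = ((-56 - 1060) + (-1/853 - 1635)) + (-32 - 318*(-575)) = (-1116 - 1394656/853) + (-32 + 182850) = -2346604/853 + 182818 = 153597150/853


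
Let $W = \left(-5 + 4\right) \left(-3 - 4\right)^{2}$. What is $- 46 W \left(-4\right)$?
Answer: $-9016$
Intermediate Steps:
$W = -49$ ($W = - \left(-7\right)^{2} = \left(-1\right) 49 = -49$)
$- 46 W \left(-4\right) = \left(-46\right) \left(-49\right) \left(-4\right) = 2254 \left(-4\right) = -9016$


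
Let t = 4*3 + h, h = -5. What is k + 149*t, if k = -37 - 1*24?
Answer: 982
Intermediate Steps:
t = 7 (t = 4*3 - 5 = 12 - 5 = 7)
k = -61 (k = -37 - 24 = -61)
k + 149*t = -61 + 149*7 = -61 + 1043 = 982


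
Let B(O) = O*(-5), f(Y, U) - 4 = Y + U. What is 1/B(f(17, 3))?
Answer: -1/120 ≈ -0.0083333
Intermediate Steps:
f(Y, U) = 4 + U + Y (f(Y, U) = 4 + (Y + U) = 4 + (U + Y) = 4 + U + Y)
B(O) = -5*O
1/B(f(17, 3)) = 1/(-5*(4 + 3 + 17)) = 1/(-5*24) = 1/(-120) = -1/120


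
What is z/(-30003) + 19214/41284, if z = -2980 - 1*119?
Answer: 117402793/206440642 ≈ 0.56870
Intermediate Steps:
z = -3099 (z = -2980 - 119 = -3099)
z/(-30003) + 19214/41284 = -3099/(-30003) + 19214/41284 = -3099*(-1/30003) + 19214*(1/41284) = 1033/10001 + 9607/20642 = 117402793/206440642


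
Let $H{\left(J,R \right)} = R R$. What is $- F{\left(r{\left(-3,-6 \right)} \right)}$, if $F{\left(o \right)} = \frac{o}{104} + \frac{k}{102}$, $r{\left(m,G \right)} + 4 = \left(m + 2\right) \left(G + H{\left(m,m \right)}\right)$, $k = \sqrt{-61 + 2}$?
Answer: $\frac{7}{104} - \frac{i \sqrt{59}}{102} \approx 0.067308 - 0.075305 i$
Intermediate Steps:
$H{\left(J,R \right)} = R^{2}$
$k = i \sqrt{59}$ ($k = \sqrt{-59} = i \sqrt{59} \approx 7.6811 i$)
$r{\left(m,G \right)} = -4 + \left(2 + m\right) \left(G + m^{2}\right)$ ($r{\left(m,G \right)} = -4 + \left(m + 2\right) \left(G + m^{2}\right) = -4 + \left(2 + m\right) \left(G + m^{2}\right)$)
$F{\left(o \right)} = \frac{o}{104} + \frac{i \sqrt{59}}{102}$
$- F{\left(r{\left(-3,-6 \right)} \right)} = - (\frac{-4 + \left(-3\right)^{3} + 2 \left(-6\right) + 2 \left(-3\right)^{2} - -18}{104} + \frac{i \sqrt{59}}{102}) = - (\frac{-4 - 27 - 12 + 2 \cdot 9 + 18}{104} + \frac{i \sqrt{59}}{102}) = - (\frac{-4 - 27 - 12 + 18 + 18}{104} + \frac{i \sqrt{59}}{102}) = - (\frac{1}{104} \left(-7\right) + \frac{i \sqrt{59}}{102}) = - (- \frac{7}{104} + \frac{i \sqrt{59}}{102}) = \frac{7}{104} - \frac{i \sqrt{59}}{102}$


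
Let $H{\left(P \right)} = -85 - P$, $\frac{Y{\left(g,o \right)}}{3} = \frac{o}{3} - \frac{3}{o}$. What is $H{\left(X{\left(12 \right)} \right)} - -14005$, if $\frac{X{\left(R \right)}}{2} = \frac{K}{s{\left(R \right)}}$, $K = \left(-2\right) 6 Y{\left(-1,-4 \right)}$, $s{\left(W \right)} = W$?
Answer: $\frac{27833}{2} \approx 13917.0$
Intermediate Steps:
$Y{\left(g,o \right)} = o - \frac{9}{o}$ ($Y{\left(g,o \right)} = 3 \left(\frac{o}{3} - \frac{3}{o}\right) = 3 \left(- \frac{3}{o} + \frac{o}{3}\right) = o - \frac{9}{o}$)
$K = 21$ ($K = \left(-2\right) 6 \left(-4 - \frac{9}{-4}\right) = - 12 \left(-4 - - \frac{9}{4}\right) = - 12 \left(-4 + \frac{9}{4}\right) = \left(-12\right) \left(- \frac{7}{4}\right) = 21$)
$X{\left(R \right)} = \frac{42}{R}$ ($X{\left(R \right)} = 2 \frac{21}{R} = \frac{42}{R}$)
$H{\left(X{\left(12 \right)} \right)} - -14005 = \left(-85 - \frac{42}{12}\right) - -14005 = \left(-85 - 42 \cdot \frac{1}{12}\right) + 14005 = \left(-85 - \frac{7}{2}\right) + 14005 = - \frac{177}{2} + 14005 = \frac{27833}{2}$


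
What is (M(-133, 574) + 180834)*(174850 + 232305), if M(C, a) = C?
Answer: 73573315655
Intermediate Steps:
(M(-133, 574) + 180834)*(174850 + 232305) = (-133 + 180834)*(174850 + 232305) = 180701*407155 = 73573315655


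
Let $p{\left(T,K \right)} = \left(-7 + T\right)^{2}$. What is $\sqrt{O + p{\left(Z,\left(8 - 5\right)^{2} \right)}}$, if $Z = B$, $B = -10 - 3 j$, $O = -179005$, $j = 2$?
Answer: $2 i \sqrt{44619} \approx 422.46 i$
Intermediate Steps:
$B = -16$ ($B = -10 - 6 = -16$)
$Z = -16$
$\sqrt{O + p{\left(Z,\left(8 - 5\right)^{2} \right)}} = \sqrt{-179005 + \left(-7 - 16\right)^{2}} = \sqrt{-179005 + \left(-23\right)^{2}} = \sqrt{-179005 + 529} = \sqrt{-178476} = 2 i \sqrt{44619}$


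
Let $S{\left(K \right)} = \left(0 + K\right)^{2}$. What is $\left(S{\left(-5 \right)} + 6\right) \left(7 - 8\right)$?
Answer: $-31$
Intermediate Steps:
$S{\left(K \right)} = K^{2}$
$\left(S{\left(-5 \right)} + 6\right) \left(7 - 8\right) = \left(\left(-5\right)^{2} + 6\right) \left(7 - 8\right) = \left(25 + 6\right) \left(7 - 8\right) = 31 \left(-1\right) = -31$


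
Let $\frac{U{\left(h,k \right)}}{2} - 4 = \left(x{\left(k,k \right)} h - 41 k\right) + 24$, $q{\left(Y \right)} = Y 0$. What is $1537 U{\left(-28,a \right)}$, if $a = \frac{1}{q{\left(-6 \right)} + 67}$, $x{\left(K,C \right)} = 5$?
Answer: $- \frac{23193330}{67} \approx -3.4617 \cdot 10^{5}$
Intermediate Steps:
$q{\left(Y \right)} = 0$
$a = \frac{1}{67}$ ($a = \frac{1}{0 + 67} = \frac{1}{67} \approx 0.014925$)
$U{\left(h,k \right)} = 56 - 82 k + 10 h$ ($U{\left(h,k \right)} = 8 + 2 \left(\left(5 h - 41 k\right) + 24\right) = 8 + 2 \left(\left(- 41 k + 5 h\right) + 24\right) = 8 + 2 \left(24 - 41 k + 5 h\right) = 8 + \left(48 - 82 k + 10 h\right) = 56 - 82 k + 10 h$)
$1537 U{\left(-28,a \right)} = 1537 \left(56 - \frac{82}{67} + 10 \left(-28\right)\right) = 1537 \left(56 - \frac{82}{67} - 280\right) = 1537 \left(- \frac{15090}{67}\right) = - \frac{23193330}{67}$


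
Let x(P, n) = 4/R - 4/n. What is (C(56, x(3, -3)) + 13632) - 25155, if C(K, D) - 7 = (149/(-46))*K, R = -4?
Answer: -269040/23 ≈ -11697.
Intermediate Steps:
x(P, n) = -1 - 4/n (x(P, n) = 4/(-4) - 4/n = 4*(-¼) - 4/n = -1 - 4/n)
C(K, D) = 7 - 149*K/46 (C(K, D) = 7 + (149/(-46))*K = 7 + (149*(-1/46))*K = 7 - 149*K/46)
(C(56, x(3, -3)) + 13632) - 25155 = ((7 - 149/46*56) + 13632) - 25155 = ((7 - 4172/23) + 13632) - 25155 = (-4011/23 + 13632) - 25155 = 309525/23 - 25155 = -269040/23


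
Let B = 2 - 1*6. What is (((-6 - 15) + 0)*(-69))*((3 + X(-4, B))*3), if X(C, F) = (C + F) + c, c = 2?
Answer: -13041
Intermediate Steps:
B = -4 (B = 2 - 6 = -4)
X(C, F) = 2 + C + F (X(C, F) = (C + F) + 2 = 2 + C + F)
(((-6 - 15) + 0)*(-69))*((3 + X(-4, B))*3) = (((-6 - 15) + 0)*(-69))*((3 + (2 - 4 - 4))*3) = ((-21 + 0)*(-69))*((3 - 6)*3) = (-21*(-69))*(-3*3) = 1449*(-9) = -13041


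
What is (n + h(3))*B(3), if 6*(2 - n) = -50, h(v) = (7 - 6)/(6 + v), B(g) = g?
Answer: 94/3 ≈ 31.333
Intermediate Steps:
h(v) = 1/(6 + v)
n = 31/3 (n = 2 - ⅙*(-50) = 2 + 25/3 = 31/3 ≈ 10.333)
(n + h(3))*B(3) = (31/3 + 1/(6 + 3))*3 = (31/3 + 1/9)*3 = (31/3 + ⅑)*3 = (94/9)*3 = 94/3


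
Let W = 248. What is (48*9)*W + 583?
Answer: 107719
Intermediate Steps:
(48*9)*W + 583 = (48*9)*248 + 583 = 432*248 + 583 = 107136 + 583 = 107719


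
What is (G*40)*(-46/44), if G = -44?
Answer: 1840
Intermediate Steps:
(G*40)*(-46/44) = (-44*40)*(-46/44) = -(-80960)/44 = -1760*(-23/22) = 1840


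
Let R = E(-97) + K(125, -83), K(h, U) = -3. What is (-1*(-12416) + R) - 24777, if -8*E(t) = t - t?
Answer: -12364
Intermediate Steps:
E(t) = 0 (E(t) = -(t - t)/8 = -⅛*0 = 0)
R = -3 (R = 0 - 3 = -3)
(-1*(-12416) + R) - 24777 = (-1*(-12416) - 3) - 24777 = (12416 - 3) - 24777 = 12413 - 24777 = -12364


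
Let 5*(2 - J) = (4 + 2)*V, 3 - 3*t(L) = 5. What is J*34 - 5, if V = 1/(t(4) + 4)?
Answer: 1269/25 ≈ 50.760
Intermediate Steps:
t(L) = -2/3 (t(L) = 1 - 1/3*5 = 1 - 5/3 = -2/3)
V = 3/10 (V = 1/(-2/3 + 4) = 1/(10/3) = 3/10 ≈ 0.30000)
J = 41/25 (J = 2 - (4 + 2)*3/(5*10) = 2 - 6*3/(5*10) = 2 - 1/5*9/5 = 2 - 9/25 = 41/25 ≈ 1.6400)
J*34 - 5 = (41/25)*34 - 5 = 1394/25 - 5 = 1269/25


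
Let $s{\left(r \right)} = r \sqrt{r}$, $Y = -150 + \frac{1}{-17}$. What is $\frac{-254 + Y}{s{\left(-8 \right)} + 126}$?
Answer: $- \frac{432747}{139298} - \frac{27476 i \sqrt{2}}{69649} \approx -3.1066 - 0.5579 i$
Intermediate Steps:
$Y = - \frac{2551}{17}$ ($Y = -150 - \frac{1}{17} = - \frac{2551}{17} \approx -150.06$)
$s{\left(r \right)} = r^{\frac{3}{2}}$
$\frac{-254 + Y}{s{\left(-8 \right)} + 126} = \frac{-254 - \frac{2551}{17}}{\left(-8\right)^{\frac{3}{2}} + 126} = - \frac{6869}{17 \left(- 16 i \sqrt{2} + 126\right)} = - \frac{6869}{17 \left(126 - 16 i \sqrt{2}\right)}$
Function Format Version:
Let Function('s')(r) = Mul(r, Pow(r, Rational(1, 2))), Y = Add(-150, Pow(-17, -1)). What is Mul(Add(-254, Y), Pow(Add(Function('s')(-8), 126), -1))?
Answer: Add(Rational(-432747, 139298), Mul(Rational(-27476, 69649), I, Pow(2, Rational(1, 2)))) ≈ Add(-3.1066, Mul(-0.55790, I))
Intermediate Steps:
Y = Rational(-2551, 17) (Y = Add(-150, Rational(-1, 17)) = Rational(-2551, 17) ≈ -150.06)
Function('s')(r) = Pow(r, Rational(3, 2))
Mul(Add(-254, Y), Pow(Add(Function('s')(-8), 126), -1)) = Mul(Add(-254, Rational(-2551, 17)), Pow(Add(Pow(-8, Rational(3, 2)), 126), -1)) = Mul(Rational(-6869, 17), Pow(Add(Mul(-16, I, Pow(2, Rational(1, 2))), 126), -1)) = Mul(Rational(-6869, 17), Pow(Add(126, Mul(-16, I, Pow(2, Rational(1, 2)))), -1))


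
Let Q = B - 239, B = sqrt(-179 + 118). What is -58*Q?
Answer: 13862 - 58*I*sqrt(61) ≈ 13862.0 - 452.99*I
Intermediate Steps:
B = I*sqrt(61) (B = sqrt(-61) = I*sqrt(61) ≈ 7.8102*I)
Q = -239 + I*sqrt(61) (Q = I*sqrt(61) - 239 = -239 + I*sqrt(61) ≈ -239.0 + 7.8102*I)
-58*Q = -58*(-239 + I*sqrt(61)) = 13862 - 58*I*sqrt(61)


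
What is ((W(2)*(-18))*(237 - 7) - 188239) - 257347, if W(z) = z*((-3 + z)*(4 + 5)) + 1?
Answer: -375206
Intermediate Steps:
W(z) = 1 + z*(-27 + 9*z) (W(z) = z*((-3 + z)*9) + 1 = z*(-27 + 9*z) + 1 = 1 + z*(-27 + 9*z))
((W(2)*(-18))*(237 - 7) - 188239) - 257347 = (((1 - 27*2 + 9*2²)*(-18))*(237 - 7) - 188239) - 257347 = (((1 - 54 + 9*4)*(-18))*230 - 188239) - 257347 = (((1 - 54 + 36)*(-18))*230 - 188239) - 257347 = (-17*(-18)*230 - 188239) - 257347 = (306*230 - 188239) - 257347 = (70380 - 188239) - 257347 = -117859 - 257347 = -375206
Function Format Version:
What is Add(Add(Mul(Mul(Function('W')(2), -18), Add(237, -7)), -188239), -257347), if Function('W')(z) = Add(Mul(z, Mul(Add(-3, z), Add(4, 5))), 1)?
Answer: -375206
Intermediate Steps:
Function('W')(z) = Add(1, Mul(z, Add(-27, Mul(9, z)))) (Function('W')(z) = Add(Mul(z, Mul(Add(-3, z), 9)), 1) = Add(Mul(z, Add(-27, Mul(9, z))), 1) = Add(1, Mul(z, Add(-27, Mul(9, z)))))
Add(Add(Mul(Mul(Function('W')(2), -18), Add(237, -7)), -188239), -257347) = Add(Add(Mul(Mul(Add(1, Mul(-27, 2), Mul(9, Pow(2, 2))), -18), Add(237, -7)), -188239), -257347) = Add(Add(Mul(Mul(Add(1, -54, Mul(9, 4)), -18), 230), -188239), -257347) = Add(Add(Mul(Mul(Add(1, -54, 36), -18), 230), -188239), -257347) = Add(Add(Mul(Mul(-17, -18), 230), -188239), -257347) = Add(Add(Mul(306, 230), -188239), -257347) = Add(Add(70380, -188239), -257347) = Add(-117859, -257347) = -375206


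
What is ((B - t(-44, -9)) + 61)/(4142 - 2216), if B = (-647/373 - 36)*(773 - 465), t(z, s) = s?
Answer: -718165/119733 ≈ -5.9981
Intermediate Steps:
B = -4335100/373 (B = (-647*1/373 - 36)*308 = (-647/373 - 36)*308 = -14075/373*308 = -4335100/373 ≈ -11622.)
((B - t(-44, -9)) + 61)/(4142 - 2216) = ((-4335100/373 - 1*(-9)) + 61)/(4142 - 2216) = ((-4335100/373 + 9) + 61)/1926 = (-4331743/373 + 61)*(1/1926) = -4308990/373*1/1926 = -718165/119733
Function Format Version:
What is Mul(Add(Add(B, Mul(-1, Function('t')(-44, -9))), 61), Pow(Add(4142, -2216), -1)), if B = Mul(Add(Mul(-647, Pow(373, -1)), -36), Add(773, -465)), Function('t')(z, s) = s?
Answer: Rational(-718165, 119733) ≈ -5.9981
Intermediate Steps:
B = Rational(-4335100, 373) (B = Mul(Add(Mul(-647, Rational(1, 373)), -36), 308) = Mul(Add(Rational(-647, 373), -36), 308) = Mul(Rational(-14075, 373), 308) = Rational(-4335100, 373) ≈ -11622.)
Mul(Add(Add(B, Mul(-1, Function('t')(-44, -9))), 61), Pow(Add(4142, -2216), -1)) = Mul(Add(Add(Rational(-4335100, 373), Mul(-1, -9)), 61), Pow(Add(4142, -2216), -1)) = Mul(Add(Add(Rational(-4335100, 373), 9), 61), Pow(1926, -1)) = Mul(Add(Rational(-4331743, 373), 61), Rational(1, 1926)) = Mul(Rational(-4308990, 373), Rational(1, 1926)) = Rational(-718165, 119733)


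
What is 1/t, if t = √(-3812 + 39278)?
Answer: √35466/35466 ≈ 0.0053100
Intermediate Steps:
t = √35466 ≈ 188.32
1/t = 1/(√35466) = √35466/35466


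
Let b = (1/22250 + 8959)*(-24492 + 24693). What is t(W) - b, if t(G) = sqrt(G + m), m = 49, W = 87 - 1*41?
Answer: -40066887951/22250 + sqrt(95) ≈ -1.8008e+6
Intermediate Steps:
W = 46 (W = 87 - 41 = 46)
b = 40066887951/22250 (b = (1/22250 + 8959)*201 = (199337751/22250)*201 = 40066887951/22250 ≈ 1.8008e+6)
t(G) = sqrt(49 + G) (t(G) = sqrt(G + 49) = sqrt(49 + G))
t(W) - b = sqrt(49 + 46) - 1*40066887951/22250 = sqrt(95) - 40066887951/22250 = -40066887951/22250 + sqrt(95)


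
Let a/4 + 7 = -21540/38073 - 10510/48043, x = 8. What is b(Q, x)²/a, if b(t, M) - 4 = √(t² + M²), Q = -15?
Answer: -89627915811/6328436188 ≈ -14.163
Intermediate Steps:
a = -18985308564/609713713 (a = -28 + 4*(-21540/38073 - 10510/48043) = -28 + 4*(-21540*1/38073 - 10510*1/48043) = -28 + 4*(-7180/12691 - 10510/48043) = -28 + 4*(-478331150/609713713) = -28 - 1913324600/609713713 = -18985308564/609713713 ≈ -31.138)
b(t, M) = 4 + √(M² + t²) (b(t, M) = 4 + √(t² + M²) = 4 + √(M² + t²))
b(Q, x)²/a = (4 + √(8² + (-15)²))²/(-18985308564/609713713) = (4 + √(64 + 225))²*(-609713713/18985308564) = (4 + √289)²*(-609713713/18985308564) = (4 + 17)²*(-609713713/18985308564) = 21²*(-609713713/18985308564) = 441*(-609713713/18985308564) = -89627915811/6328436188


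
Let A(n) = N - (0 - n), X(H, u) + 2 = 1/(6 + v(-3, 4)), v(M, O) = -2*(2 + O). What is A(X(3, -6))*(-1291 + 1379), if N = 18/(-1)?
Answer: -5324/3 ≈ -1774.7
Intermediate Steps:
v(M, O) = -4 - 2*O
N = -18 (N = 18*(-1) = -18)
X(H, u) = -13/6 (X(H, u) = -2 + 1/(6 + (-4 - 2*4)) = -2 + 1/(6 + (-4 - 8)) = -2 + 1/(6 - 12) = -2 + 1/(-6) = -2 - ⅙ = -13/6)
A(n) = -18 + n (A(n) = -18 - (0 - n) = -18 - (-1)*n = -18 + n)
A(X(3, -6))*(-1291 + 1379) = (-18 - 13/6)*(-1291 + 1379) = -121/6*88 = -5324/3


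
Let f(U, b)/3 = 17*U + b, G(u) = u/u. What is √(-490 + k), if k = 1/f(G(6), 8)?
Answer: I*√110247/15 ≈ 22.136*I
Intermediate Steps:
G(u) = 1
f(U, b) = 3*b + 51*U (f(U, b) = 3*(17*U + b) = 3*(b + 17*U) = 3*b + 51*U)
k = 1/75 (k = 1/(3*8 + 51*1) = 1/(24 + 51) = 1/75 ≈ 0.013333)
√(-490 + k) = √(-490 + 1/75) = √(-36749/75) = I*√110247/15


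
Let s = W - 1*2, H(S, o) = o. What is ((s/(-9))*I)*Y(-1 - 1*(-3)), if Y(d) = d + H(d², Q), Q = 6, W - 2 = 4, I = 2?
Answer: -64/9 ≈ -7.1111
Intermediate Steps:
W = 6 (W = 2 + 4 = 6)
Y(d) = 6 + d (Y(d) = d + 6 = 6 + d)
s = 4 (s = 6 - 1*2 = 6 - 2 = 4)
((s/(-9))*I)*Y(-1 - 1*(-3)) = ((4/(-9))*2)*(6 + (-1 - 1*(-3))) = ((4*(-⅑))*2)*(6 + (-1 + 3)) = (-4/9*2)*(6 + 2) = -8/9*8 = -64/9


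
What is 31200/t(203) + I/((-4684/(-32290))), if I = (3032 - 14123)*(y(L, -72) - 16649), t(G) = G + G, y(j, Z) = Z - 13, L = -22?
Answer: 304140732539295/237713 ≈ 1.2794e+9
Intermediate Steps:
y(j, Z) = -13 + Z
t(G) = 2*G
I = 185596794 (I = (3032 - 14123)*((-13 - 72) - 16649) = -11091*(-85 - 16649) = -11091*(-16734) = 185596794)
31200/t(203) + I/((-4684/(-32290))) = 31200/((2*203)) + 185596794/((-4684/(-32290))) = 31200/406 + 185596794/((-4684*(-1/32290))) = 31200*(1/406) + 185596794/(2342/16145) = 15600/203 + 185596794*(16145/2342) = 15600/203 + 1498230119565/1171 = 304140732539295/237713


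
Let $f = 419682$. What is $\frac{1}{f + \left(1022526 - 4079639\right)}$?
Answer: $- \frac{1}{2637431} \approx -3.7916 \cdot 10^{-7}$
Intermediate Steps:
$\frac{1}{f + \left(1022526 - 4079639\right)} = \frac{1}{419682 + \left(1022526 - 4079639\right)} = \frac{1}{419682 - 3057113} = \frac{1}{-2637431} = - \frac{1}{2637431}$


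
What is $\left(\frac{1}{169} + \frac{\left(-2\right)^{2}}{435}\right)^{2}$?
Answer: $\frac{1234321}{5404455225} \approx 0.00022839$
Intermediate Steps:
$\left(\frac{1}{169} + \frac{\left(-2\right)^{2}}{435}\right)^{2} = \left(\frac{1}{169} + 4 \cdot \frac{1}{435}\right)^{2} = \left(\frac{1}{169} + \frac{4}{435}\right)^{2} = \left(\frac{1111}{73515}\right)^{2} = \frac{1234321}{5404455225}$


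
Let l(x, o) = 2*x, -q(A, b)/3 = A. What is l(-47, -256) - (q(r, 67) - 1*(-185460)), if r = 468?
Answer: -184150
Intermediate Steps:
q(A, b) = -3*A
l(-47, -256) - (q(r, 67) - 1*(-185460)) = 2*(-47) - (-3*468 - 1*(-185460)) = -94 - (-1404 + 185460) = -94 - 1*184056 = -94 - 184056 = -184150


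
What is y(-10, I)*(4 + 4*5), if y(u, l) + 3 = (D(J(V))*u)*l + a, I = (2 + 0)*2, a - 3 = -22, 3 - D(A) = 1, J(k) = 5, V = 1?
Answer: -2448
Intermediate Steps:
D(A) = 2 (D(A) = 3 - 1*1 = 3 - 1 = 2)
a = -19 (a = 3 - 22 = -19)
I = 4 (I = 2*2 = 4)
y(u, l) = -22 + 2*l*u (y(u, l) = -3 + ((2*u)*l - 19) = -3 + (2*l*u - 19) = -3 + (-19 + 2*l*u) = -22 + 2*l*u)
y(-10, I)*(4 + 4*5) = (-22 + 2*4*(-10))*(4 + 4*5) = (-22 - 80)*(4 + 20) = -102*24 = -2448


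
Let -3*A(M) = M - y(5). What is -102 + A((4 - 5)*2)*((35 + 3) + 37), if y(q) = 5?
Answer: 73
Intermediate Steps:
A(M) = 5/3 - M/3 (A(M) = -(M - 1*5)/3 = -(M - 5)/3 = -(-5 + M)/3 = 5/3 - M/3)
-102 + A((4 - 5)*2)*((35 + 3) + 37) = -102 + (5/3 - (4 - 5)*2/3)*((35 + 3) + 37) = -102 + (5/3 - (-1)*2/3)*(38 + 37) = -102 + (5/3 - ⅓*(-2))*75 = -102 + (5/3 + ⅔)*75 = -102 + (7/3)*75 = -102 + 175 = 73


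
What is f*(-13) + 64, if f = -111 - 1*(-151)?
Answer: -456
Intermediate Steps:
f = 40 (f = -111 + 151 = 40)
f*(-13) + 64 = 40*(-13) + 64 = -520 + 64 = -456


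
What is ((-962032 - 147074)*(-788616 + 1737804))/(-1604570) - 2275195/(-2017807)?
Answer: 96556826531904593/147168753545 ≈ 6.5610e+5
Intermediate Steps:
((-962032 - 147074)*(-788616 + 1737804))/(-1604570) - 2275195/(-2017807) = -1109106*949188*(-1/1604570) - 2275195*(-1/2017807) = -1052750105928*(-1/1604570) + 2275195/2017807 = 526375052964/802285 + 2275195/2017807 = 96556826531904593/147168753545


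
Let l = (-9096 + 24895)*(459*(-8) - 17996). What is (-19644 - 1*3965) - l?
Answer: 342309123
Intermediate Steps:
l = -342332732 (l = 15799*(-3672 - 17996) = 15799*(-21668) = -342332732)
(-19644 - 1*3965) - l = (-19644 - 1*3965) - 1*(-342332732) = (-19644 - 3965) + 342332732 = -23609 + 342332732 = 342309123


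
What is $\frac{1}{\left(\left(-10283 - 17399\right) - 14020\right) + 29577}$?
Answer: $- \frac{1}{12125} \approx -8.2474 \cdot 10^{-5}$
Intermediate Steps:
$\frac{1}{\left(\left(-10283 - 17399\right) - 14020\right) + 29577} = \frac{1}{\left(-27682 - 14020\right) + 29577} = \frac{1}{-41702 + 29577} = \frac{1}{-12125} = - \frac{1}{12125}$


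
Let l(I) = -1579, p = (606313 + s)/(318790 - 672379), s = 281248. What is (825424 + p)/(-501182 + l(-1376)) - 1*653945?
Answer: -116252591003967580/177770759229 ≈ -6.5395e+5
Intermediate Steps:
p = -887561/353589 (p = (606313 + 281248)/(318790 - 672379) = 887561/(-353589) = 887561*(-1/353589) = -887561/353589 ≈ -2.5101)
(825424 + p)/(-501182 + l(-1376)) - 1*653945 = (825424 - 887561/353589)/(-501182 - 1579) - 1*653945 = (291859959175/353589)/(-502761) - 653945 = (291859959175/353589)*(-1/502761) - 653945 = -291859959175/177770759229 - 653945 = -116252591003967580/177770759229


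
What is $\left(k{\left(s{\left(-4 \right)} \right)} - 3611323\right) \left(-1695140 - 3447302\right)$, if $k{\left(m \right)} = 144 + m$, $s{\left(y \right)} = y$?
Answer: $18570299128886$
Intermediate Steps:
$\left(k{\left(s{\left(-4 \right)} \right)} - 3611323\right) \left(-1695140 - 3447302\right) = \left(\left(144 - 4\right) - 3611323\right) \left(-1695140 - 3447302\right) = \left(140 - 3611323\right) \left(-5142442\right) = \left(-3611183\right) \left(-5142442\right) = 18570299128886$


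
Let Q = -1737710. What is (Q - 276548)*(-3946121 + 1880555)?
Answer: 4160582840028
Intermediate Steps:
(Q - 276548)*(-3946121 + 1880555) = (-1737710 - 276548)*(-3946121 + 1880555) = -2014258*(-2065566) = 4160582840028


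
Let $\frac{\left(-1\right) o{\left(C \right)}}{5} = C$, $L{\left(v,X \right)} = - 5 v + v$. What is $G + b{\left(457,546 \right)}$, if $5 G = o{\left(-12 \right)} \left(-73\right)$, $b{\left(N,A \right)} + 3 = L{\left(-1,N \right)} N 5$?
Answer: $8261$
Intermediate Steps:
$L{\left(v,X \right)} = - 4 v$
$o{\left(C \right)} = - 5 C$
$b{\left(N,A \right)} = -3 + 20 N$ ($b{\left(N,A \right)} = -3 + \left(-4\right) \left(-1\right) N 5 = -3 + 4 N 5 = -3 + 20 N$)
$G = -876$ ($G = \frac{\left(-5\right) \left(-12\right) \left(-73\right)}{5} = \frac{60 \left(-73\right)}{5} = \frac{1}{5} \left(-4380\right) = -876$)
$G + b{\left(457,546 \right)} = -876 + \left(-3 + 20 \cdot 457\right) = -876 + \left(-3 + 9140\right) = -876 + 9137 = 8261$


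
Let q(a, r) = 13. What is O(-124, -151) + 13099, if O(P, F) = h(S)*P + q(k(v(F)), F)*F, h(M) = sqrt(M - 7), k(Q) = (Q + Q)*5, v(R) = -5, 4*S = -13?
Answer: 11136 - 62*I*sqrt(41) ≈ 11136.0 - 396.99*I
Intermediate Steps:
S = -13/4 (S = (1/4)*(-13) = -13/4 ≈ -3.2500)
k(Q) = 10*Q (k(Q) = (2*Q)*5 = 10*Q)
h(M) = sqrt(-7 + M)
O(P, F) = 13*F + I*P*sqrt(41)/2 (O(P, F) = sqrt(-7 - 13/4)*P + 13*F = sqrt(-41/4)*P + 13*F = (I*sqrt(41)/2)*P + 13*F = I*P*sqrt(41)/2 + 13*F = 13*F + I*P*sqrt(41)/2)
O(-124, -151) + 13099 = (13*(-151) + (1/2)*I*(-124)*sqrt(41)) + 13099 = (-1963 - 62*I*sqrt(41)) + 13099 = 11136 - 62*I*sqrt(41)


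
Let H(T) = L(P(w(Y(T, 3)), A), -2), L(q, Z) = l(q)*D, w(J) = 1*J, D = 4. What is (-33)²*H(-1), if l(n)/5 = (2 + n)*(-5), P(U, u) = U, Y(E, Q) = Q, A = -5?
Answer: -544500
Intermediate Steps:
w(J) = J
l(n) = -50 - 25*n (l(n) = 5*((2 + n)*(-5)) = 5*(-10 - 5*n) = -50 - 25*n)
L(q, Z) = -200 - 100*q (L(q, Z) = (-50 - 25*q)*4 = -200 - 100*q)
H(T) = -500 (H(T) = -200 - 100*3 = -200 - 300 = -500)
(-33)²*H(-1) = (-33)²*(-500) = 1089*(-500) = -544500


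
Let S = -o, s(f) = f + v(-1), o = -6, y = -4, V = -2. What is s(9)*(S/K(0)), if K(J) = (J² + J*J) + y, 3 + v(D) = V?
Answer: -6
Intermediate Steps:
v(D) = -5 (v(D) = -3 - 2 = -5)
K(J) = -4 + 2*J² (K(J) = (J² + J*J) - 4 = (J² + J²) - 4 = 2*J² - 4 = -4 + 2*J²)
s(f) = -5 + f (s(f) = f - 5 = -5 + f)
S = 6 (S = -1*(-6) = 6)
s(9)*(S/K(0)) = (-5 + 9)*(6/(-4 + 2*0²)) = 4*(6/(-4 + 2*0)) = 4*(6/(-4 + 0)) = 4*(6/(-4)) = 4*(6*(-¼)) = 4*(-3/2) = -6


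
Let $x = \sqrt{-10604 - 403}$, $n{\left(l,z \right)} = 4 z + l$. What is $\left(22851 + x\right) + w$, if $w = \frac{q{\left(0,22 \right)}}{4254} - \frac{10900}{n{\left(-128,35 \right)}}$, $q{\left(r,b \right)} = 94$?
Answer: $\frac{46672099}{2127} + 3 i \sqrt{1223} \approx 21943.0 + 104.91 i$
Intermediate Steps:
$n{\left(l,z \right)} = l + 4 z$
$x = 3 i \sqrt{1223}$ ($x = \sqrt{-11007} = 3 i \sqrt{1223} \approx 104.91 i$)
$w = - \frac{1931978}{2127}$ ($w = \frac{94}{4254} - \frac{10900}{-128 + 4 \cdot 35} = 94 \cdot \frac{1}{4254} - \frac{10900}{-128 + 140} = \frac{47}{2127} - \frac{10900}{12} = \frac{47}{2127} - \frac{2725}{3} = - \frac{1931978}{2127} \approx -908.31$)
$\left(22851 + x\right) + w = \left(22851 + 3 i \sqrt{1223}\right) - \frac{1931978}{2127} = \frac{46672099}{2127} + 3 i \sqrt{1223}$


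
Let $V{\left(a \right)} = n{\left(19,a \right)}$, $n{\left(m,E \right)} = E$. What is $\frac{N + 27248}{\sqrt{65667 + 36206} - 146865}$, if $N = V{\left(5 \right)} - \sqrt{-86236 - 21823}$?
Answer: $- \frac{4002511845}{21569226352} - \frac{27253 \sqrt{101873}}{21569226352} + \frac{i \sqrt{11008294507}}{21569226352} + \frac{146865 i \sqrt{108059}}{21569226352} \approx -0.18597 + 0.0022431 i$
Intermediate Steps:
$V{\left(a \right)} = a$
$N = 5 - i \sqrt{108059}$ ($N = 5 - \sqrt{-86236 - 21823} = 5 - \sqrt{-108059} = 5 - i \sqrt{108059} \approx 5.0 - 328.72 i$)
$\frac{N + 27248}{\sqrt{65667 + 36206} - 146865} = \frac{\left(5 - i \sqrt{108059}\right) + 27248}{\sqrt{65667 + 36206} - 146865} = \frac{27253 - i \sqrt{108059}}{\sqrt{101873} - 146865} = \frac{27253 - i \sqrt{108059}}{-146865 + \sqrt{101873}}$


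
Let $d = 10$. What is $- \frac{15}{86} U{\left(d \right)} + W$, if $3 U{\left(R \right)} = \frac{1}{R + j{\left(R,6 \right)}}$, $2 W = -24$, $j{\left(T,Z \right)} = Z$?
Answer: $- \frac{16517}{1376} \approx -12.004$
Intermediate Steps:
$W = -12$ ($W = \frac{1}{2} \left(-24\right) = -12$)
$U{\left(R \right)} = \frac{1}{3 \left(6 + R\right)}$ ($U{\left(R \right)} = \frac{1}{3 \left(R + 6\right)} = \frac{1}{3 \left(6 + R\right)}$)
$- \frac{15}{86} U{\left(d \right)} + W = - \frac{15}{86} \frac{1}{3 \left(6 + 10\right)} - 12 = \left(-15\right) \frac{1}{86} \frac{1}{3 \cdot 16} - 12 = - \frac{15 \cdot \frac{1}{3} \cdot \frac{1}{16}}{86} - 12 = \left(- \frac{15}{86}\right) \frac{1}{48} - 12 = - \frac{5}{1376} - 12 = - \frac{16517}{1376}$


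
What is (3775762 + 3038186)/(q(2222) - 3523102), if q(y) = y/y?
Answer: -2271316/1174367 ≈ -1.9341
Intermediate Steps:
q(y) = 1
(3775762 + 3038186)/(q(2222) - 3523102) = (3775762 + 3038186)/(1 - 3523102) = 6813948/(-3523101) = 6813948*(-1/3523101) = -2271316/1174367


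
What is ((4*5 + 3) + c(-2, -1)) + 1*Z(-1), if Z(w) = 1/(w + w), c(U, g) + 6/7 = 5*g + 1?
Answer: 247/14 ≈ 17.643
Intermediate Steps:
c(U, g) = ⅐ + 5*g (c(U, g) = -6/7 + (5*g + 1) = -6/7 + (1 + 5*g) = ⅐ + 5*g)
Z(w) = 1/(2*w)
((4*5 + 3) + c(-2, -1)) + 1*Z(-1) = ((4*5 + 3) + (⅐ + 5*(-1))) + 1*((½)/(-1)) = ((20 + 3) + (⅐ - 5)) + 1*((½)*(-1)) = (23 - 34/7) + 1*(-½) = 127/7 - ½ = 247/14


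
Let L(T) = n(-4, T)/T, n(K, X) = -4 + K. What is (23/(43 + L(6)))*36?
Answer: 2484/125 ≈ 19.872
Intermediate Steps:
L(T) = -8/T (L(T) = (-4 - 4)/T = -8/T)
(23/(43 + L(6)))*36 = (23/(43 - 8/6))*36 = (23/(43 - 8*1/6))*36 = (23/(43 - 4/3))*36 = (23/(125/3))*36 = (23*(3/125))*36 = (69/125)*36 = 2484/125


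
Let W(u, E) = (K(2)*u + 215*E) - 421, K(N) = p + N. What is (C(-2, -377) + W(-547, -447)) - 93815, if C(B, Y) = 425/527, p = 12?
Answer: -6137944/31 ≈ -1.9800e+5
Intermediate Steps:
C(B, Y) = 25/31 (C(B, Y) = 425*(1/527) = 25/31)
K(N) = 12 + N
W(u, E) = -421 + 14*u + 215*E (W(u, E) = ((12 + 2)*u + 215*E) - 421 = (14*u + 215*E) - 421 = -421 + 14*u + 215*E)
(C(-2, -377) + W(-547, -447)) - 93815 = (25/31 + (-421 + 14*(-547) + 215*(-447))) - 93815 = (25/31 + (-421 - 7658 - 96105)) - 93815 = (25/31 - 104184) - 93815 = -3229679/31 - 93815 = -6137944/31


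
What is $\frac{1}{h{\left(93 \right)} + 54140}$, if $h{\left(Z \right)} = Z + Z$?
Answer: $\frac{1}{54326} \approx 1.8407 \cdot 10^{-5}$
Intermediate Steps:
$h{\left(Z \right)} = 2 Z$
$\frac{1}{h{\left(93 \right)} + 54140} = \frac{1}{2 \cdot 93 + 54140} = \frac{1}{186 + 54140} = \frac{1}{54326}$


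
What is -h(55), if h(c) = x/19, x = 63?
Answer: -63/19 ≈ -3.3158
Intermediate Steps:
h(c) = 63/19
-h(55) = -1*63/19 = -63/19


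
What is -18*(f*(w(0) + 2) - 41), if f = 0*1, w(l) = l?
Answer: 738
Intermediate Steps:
f = 0
-18*(f*(w(0) + 2) - 41) = -18*(0*(0 + 2) - 41) = -18*(0*2 - 41) = -18*(0 - 41) = -18*(-41) = 738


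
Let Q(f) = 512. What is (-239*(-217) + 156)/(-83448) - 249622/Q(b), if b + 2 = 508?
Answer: -1303568149/2670336 ≈ -488.17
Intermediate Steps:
b = 506 (b = -2 + 508 = 506)
(-239*(-217) + 156)/(-83448) - 249622/Q(b) = (-239*(-217) + 156)/(-83448) - 249622/512 = (51863 + 156)*(-1/83448) - 249622*1/512 = 52019*(-1/83448) - 124811/256 = -52019/83448 - 124811/256 = -1303568149/2670336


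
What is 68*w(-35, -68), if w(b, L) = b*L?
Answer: 161840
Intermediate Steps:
w(b, L) = L*b
68*w(-35, -68) = 68*(-68*(-35)) = 68*2380 = 161840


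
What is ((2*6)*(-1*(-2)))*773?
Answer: 18552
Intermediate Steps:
((2*6)*(-1*(-2)))*773 = (12*2)*773 = 24*773 = 18552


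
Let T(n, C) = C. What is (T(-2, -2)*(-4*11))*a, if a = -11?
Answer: -968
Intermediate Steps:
(T(-2, -2)*(-4*11))*a = -(-8)*11*(-11) = -2*(-44)*(-11) = 88*(-11) = -968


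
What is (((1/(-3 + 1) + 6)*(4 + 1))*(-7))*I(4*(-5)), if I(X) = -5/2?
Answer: 1925/4 ≈ 481.25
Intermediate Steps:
I(X) = -5/2 (I(X) = -5*½ = -5/2)
(((1/(-3 + 1) + 6)*(4 + 1))*(-7))*I(4*(-5)) = (((1/(-3 + 1) + 6)*(4 + 1))*(-7))*(-5/2) = (((1/(-2) + 6)*5)*(-7))*(-5/2) = (((-½ + 6)*5)*(-7))*(-5/2) = (((11/2)*5)*(-7))*(-5/2) = ((55/2)*(-7))*(-5/2) = -385/2*(-5/2) = 1925/4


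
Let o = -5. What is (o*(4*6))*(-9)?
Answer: 1080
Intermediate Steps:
(o*(4*6))*(-9) = -20*6*(-9) = -5*24*(-9) = -120*(-9) = 1080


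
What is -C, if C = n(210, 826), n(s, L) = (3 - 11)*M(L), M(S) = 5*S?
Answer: 33040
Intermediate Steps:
n(s, L) = -40*L (n(s, L) = (3 - 11)*(5*L) = -40*L)
C = -33040 (C = -40*826 = -33040)
-C = -1*(-33040) = 33040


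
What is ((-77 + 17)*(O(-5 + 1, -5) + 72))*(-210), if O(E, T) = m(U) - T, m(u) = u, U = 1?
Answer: 982800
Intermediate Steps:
O(E, T) = 1 - T
((-77 + 17)*(O(-5 + 1, -5) + 72))*(-210) = ((-77 + 17)*((1 - 1*(-5)) + 72))*(-210) = -60*((1 + 5) + 72)*(-210) = -60*(6 + 72)*(-210) = -60*78*(-210) = -4680*(-210) = 982800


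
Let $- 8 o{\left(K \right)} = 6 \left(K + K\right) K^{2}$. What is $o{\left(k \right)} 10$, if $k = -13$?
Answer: $32955$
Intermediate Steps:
$o{\left(K \right)} = - \frac{3 K^{3}}{2}$ ($o{\left(K \right)} = - \frac{6 \left(K + K\right) K^{2}}{8} = - \frac{6 \cdot 2 K K^{2}}{8} = - \frac{12 K K^{2}}{8} = - \frac{12 K^{3}}{8} = - \frac{3 K^{3}}{2}$)
$o{\left(k \right)} 10 = - \frac{3 \left(-13\right)^{3}}{2} \cdot 10 = \left(- \frac{3}{2}\right) \left(-2197\right) 10 = \frac{6591}{2} \cdot 10 = 32955$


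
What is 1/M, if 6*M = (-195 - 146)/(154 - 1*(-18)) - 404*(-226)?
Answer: 344/5234649 ≈ 6.5716e-5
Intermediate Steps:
M = 5234649/344 (M = ((-195 - 146)/(154 - 1*(-18)) - 404*(-226))/6 = (-341/(154 + 18) + 91304)/6 = (-341/172 + 91304)/6 = (⅙)*(15703947/172) = 5234649/344 ≈ 15217.)
1/M = 1/(5234649/344) = 344/5234649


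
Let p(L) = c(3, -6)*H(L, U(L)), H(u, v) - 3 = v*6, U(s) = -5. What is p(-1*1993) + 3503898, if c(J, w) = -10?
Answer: 3504168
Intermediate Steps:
H(u, v) = 3 + 6*v (H(u, v) = 3 + v*6 = 3 + 6*v)
p(L) = 270 (p(L) = -10*(3 + 6*(-5)) = -10*(3 - 30) = -10*(-27) = 270)
p(-1*1993) + 3503898 = 270 + 3503898 = 3504168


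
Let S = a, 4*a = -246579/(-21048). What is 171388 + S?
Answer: 4809915025/28064 ≈ 1.7139e+5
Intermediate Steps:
a = 82193/28064 (a = (-246579/(-21048))/4 = (-246579*(-1/21048))/4 = (¼)*(82193/7016) = 82193/28064 ≈ 2.9288)
S = 82193/28064 ≈ 2.9288
171388 + S = 171388 + 82193/28064 = 4809915025/28064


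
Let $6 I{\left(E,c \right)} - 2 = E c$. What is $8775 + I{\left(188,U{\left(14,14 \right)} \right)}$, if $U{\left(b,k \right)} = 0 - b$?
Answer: $\frac{25010}{3} \approx 8336.7$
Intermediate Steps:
$U{\left(b,k \right)} = - b$
$I{\left(E,c \right)} = \frac{1}{3} + \frac{E c}{6}$
$8775 + I{\left(188,U{\left(14,14 \right)} \right)} = 8775 + \left(\frac{1}{3} + \frac{1}{6} \cdot 188 \left(\left(-1\right) 14\right)\right) = 8775 + \left(\frac{1}{3} + \frac{1}{6} \cdot 188 \left(-14\right)\right) = 8775 + \left(\frac{1}{3} - \frac{1316}{3}\right) = 8775 - \frac{1315}{3} = \frac{25010}{3}$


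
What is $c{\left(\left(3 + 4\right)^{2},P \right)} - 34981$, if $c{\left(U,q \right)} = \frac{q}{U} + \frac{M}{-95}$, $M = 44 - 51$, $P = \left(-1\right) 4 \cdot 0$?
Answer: $- \frac{3323188}{95} \approx -34981.0$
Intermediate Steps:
$P = 0$ ($P = \left(-4\right) 0 = 0$)
$M = -7$
$c{\left(U,q \right)} = \frac{7}{95} + \frac{q}{U}$ ($c{\left(U,q \right)} = \frac{q}{U} - \frac{7}{-95} = \frac{q}{U} - - \frac{7}{95} = \frac{q}{U} + \frac{7}{95} = \frac{7}{95} + \frac{q}{U}$)
$c{\left(\left(3 + 4\right)^{2},P \right)} - 34981 = \left(\frac{7}{95} + \frac{0}{\left(3 + 4\right)^{2}}\right) - 34981 = \left(\frac{7}{95} + \frac{0}{7^{2}}\right) - 34981 = \left(\frac{7}{95} + \frac{0}{49}\right) - 34981 = \left(\frac{7}{95} + 0 \cdot \frac{1}{49}\right) - 34981 = \left(\frac{7}{95} + 0\right) - 34981 = \frac{7}{95} - 34981 = - \frac{3323188}{95}$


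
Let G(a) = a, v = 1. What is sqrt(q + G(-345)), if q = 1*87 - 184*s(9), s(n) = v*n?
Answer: I*sqrt(1914) ≈ 43.749*I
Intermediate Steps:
s(n) = n (s(n) = 1*n = n)
q = -1569 (q = 1*87 - 184*9 = 87 - 1656 = -1569)
sqrt(q + G(-345)) = sqrt(-1569 - 345) = sqrt(-1914) = I*sqrt(1914)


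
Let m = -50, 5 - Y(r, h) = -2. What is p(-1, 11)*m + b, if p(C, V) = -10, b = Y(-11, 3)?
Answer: 507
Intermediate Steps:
Y(r, h) = 7 (Y(r, h) = 5 - 1*(-2) = 5 + 2 = 7)
b = 7
p(-1, 11)*m + b = -10*(-50) + 7 = 500 + 7 = 507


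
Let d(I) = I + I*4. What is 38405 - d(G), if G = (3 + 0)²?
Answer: 38360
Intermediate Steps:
G = 9 (G = 3² = 9)
d(I) = 5*I (d(I) = I + 4*I = 5*I)
38405 - d(G) = 38405 - 5*9 = 38405 - 1*45 = 38405 - 45 = 38360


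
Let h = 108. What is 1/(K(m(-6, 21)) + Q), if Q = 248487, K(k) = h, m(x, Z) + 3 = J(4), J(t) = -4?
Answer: 1/248595 ≈ 4.0226e-6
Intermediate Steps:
m(x, Z) = -7 (m(x, Z) = -3 - 4 = -7)
K(k) = 108
1/(K(m(-6, 21)) + Q) = 1/(108 + 248487) = 1/248595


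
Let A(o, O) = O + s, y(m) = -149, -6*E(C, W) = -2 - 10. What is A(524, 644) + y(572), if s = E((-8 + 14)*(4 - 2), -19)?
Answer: 497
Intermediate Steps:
E(C, W) = 2 (E(C, W) = -(-2 - 10)/6 = -⅙*(-12) = 2)
s = 2
A(o, O) = 2 + O (A(o, O) = O + 2 = 2 + O)
A(524, 644) + y(572) = (2 + 644) - 149 = 646 - 149 = 497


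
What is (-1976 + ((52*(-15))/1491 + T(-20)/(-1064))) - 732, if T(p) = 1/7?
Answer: -1432288775/528808 ≈ -2708.5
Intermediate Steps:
T(p) = ⅐
(-1976 + ((52*(-15))/1491 + T(-20)/(-1064))) - 732 = (-1976 + ((52*(-15))/1491 + (⅐)/(-1064))) - 732 = (-1976 + (-780*1/1491 + (⅐)*(-1/1064))) - 732 = (-1976 + (-260/497 - 1/7448)) - 732 = (-1976 - 276711/528808) - 732 = -1045201319/528808 - 732 = -1432288775/528808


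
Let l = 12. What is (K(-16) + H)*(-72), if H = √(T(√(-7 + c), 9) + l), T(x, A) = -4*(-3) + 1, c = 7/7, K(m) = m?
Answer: 792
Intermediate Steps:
c = 1 (c = 7*(⅐) = 1)
T(x, A) = 13 (T(x, A) = 12 + 1 = 13)
H = 5 (H = √(13 + 12) = √25 = 5)
(K(-16) + H)*(-72) = (-16 + 5)*(-72) = -11*(-72) = 792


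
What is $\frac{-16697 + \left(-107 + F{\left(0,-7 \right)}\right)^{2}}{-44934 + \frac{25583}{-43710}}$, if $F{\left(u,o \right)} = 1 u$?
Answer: $\frac{229390080}{1964090723} \approx 0.11679$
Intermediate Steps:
$F{\left(u,o \right)} = u$
$\frac{-16697 + \left(-107 + F{\left(0,-7 \right)}\right)^{2}}{-44934 + \frac{25583}{-43710}} = \frac{-16697 + \left(-107 + 0\right)^{2}}{-44934 + \frac{25583}{-43710}} = \frac{-16697 + \left(-107\right)^{2}}{-44934 + 25583 \left(- \frac{1}{43710}\right)} = \frac{-16697 + 11449}{-44934 - \frac{25583}{43710}} = - \frac{5248}{- \frac{1964090723}{43710}} = \left(-5248\right) \left(- \frac{43710}{1964090723}\right) = \frac{229390080}{1964090723}$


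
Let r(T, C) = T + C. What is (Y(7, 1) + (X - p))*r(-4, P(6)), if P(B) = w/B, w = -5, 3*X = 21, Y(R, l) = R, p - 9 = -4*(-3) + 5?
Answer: 58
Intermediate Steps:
p = 26 (p = 9 + (-4*(-3) + 5) = 9 + (12 + 5) = 9 + 17 = 26)
X = 7 (X = (⅓)*21 = 7)
P(B) = -5/B
r(T, C) = C + T
(Y(7, 1) + (X - p))*r(-4, P(6)) = (7 + (7 - 1*26))*(-5/6 - 4) = (7 + (7 - 26))*(-5*⅙ - 4) = (7 - 19)*(-⅚ - 4) = -12*(-29/6) = 58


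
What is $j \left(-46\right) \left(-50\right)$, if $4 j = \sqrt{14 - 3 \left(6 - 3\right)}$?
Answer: $575 \sqrt{5} \approx 1285.7$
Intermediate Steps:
$j = \frac{\sqrt{5}}{4}$ ($j = \frac{\sqrt{14 - 3 \left(6 - 3\right)}}{4} = \frac{\sqrt{14 - 9}}{4} = \frac{\sqrt{5}}{4} \approx 0.55902$)
$j \left(-46\right) \left(-50\right) = \frac{\sqrt{5}}{4} \left(-46\right) \left(-50\right) = - \frac{23 \sqrt{5}}{2} \left(-50\right) = 575 \sqrt{5}$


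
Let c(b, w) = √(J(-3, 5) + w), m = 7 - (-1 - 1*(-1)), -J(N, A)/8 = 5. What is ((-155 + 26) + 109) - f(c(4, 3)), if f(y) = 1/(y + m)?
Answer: (-20*√37 + 141*I)/(√37 - 7*I) ≈ -20.081 + 0.07073*I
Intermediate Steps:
J(N, A) = -40 (J(N, A) = -8*5 = -40)
m = 7 (m = 7 - (-1 + 1) = 7 - 1*0 = 7 + 0 = 7)
c(b, w) = √(-40 + w)
f(y) = 1/(7 + y) (f(y) = 1/(y + 7) = 1/(7 + y))
((-155 + 26) + 109) - f(c(4, 3)) = ((-155 + 26) + 109) - 1/(7 + √(-40 + 3)) = (-129 + 109) - 1/(7 + √(-37)) = -20 - 1/(7 + I*√37)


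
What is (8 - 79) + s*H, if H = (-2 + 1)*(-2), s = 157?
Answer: 243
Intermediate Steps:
H = 2 (H = -1*(-2) = 2)
(8 - 79) + s*H = (8 - 79) + 157*2 = -71 + 314 = 243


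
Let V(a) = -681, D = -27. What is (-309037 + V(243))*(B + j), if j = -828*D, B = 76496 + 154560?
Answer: -78486257816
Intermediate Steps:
B = 231056
j = 22356 (j = -828*(-27) = 22356)
(-309037 + V(243))*(B + j) = (-309037 - 681)*(231056 + 22356) = -309718*253412 = -78486257816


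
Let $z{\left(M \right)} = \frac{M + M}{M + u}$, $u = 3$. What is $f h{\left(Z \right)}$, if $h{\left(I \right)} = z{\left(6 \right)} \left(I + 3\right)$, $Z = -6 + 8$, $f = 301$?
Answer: $\frac{6020}{3} \approx 2006.7$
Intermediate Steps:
$z{\left(M \right)} = \frac{2 M}{3 + M}$ ($z{\left(M \right)} = \frac{M + M}{M + 3} = \frac{2 M}{3 + M}$)
$Z = 2$
$h{\left(I \right)} = 4 + \frac{4 I}{3}$ ($h{\left(I \right)} = 2 \cdot 6 \frac{1}{3 + 6} \left(I + 3\right) = 2 \cdot 6 \cdot \frac{1}{9} \left(3 + I\right) = \frac{4 \left(3 + I\right)}{3} = 4 + \frac{4 I}{3}$)
$f h{\left(Z \right)} = 301 \left(4 + \frac{4}{3} \cdot 2\right) = 301 \left(4 + \frac{8}{3}\right) = 301 \cdot \frac{20}{3} = \frac{6020}{3}$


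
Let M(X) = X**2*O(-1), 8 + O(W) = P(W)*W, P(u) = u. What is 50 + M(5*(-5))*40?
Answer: -174950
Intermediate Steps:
O(W) = -8 + W**2 (O(W) = -8 + W*W = -8 + W**2)
M(X) = -7*X**2 (M(X) = X**2*(-8 + (-1)**2) = X**2*(-8 + 1) = X**2*(-7) = -7*X**2)
50 + M(5*(-5))*40 = 50 - 7*(5*(-5))**2*40 = 50 - 7*(-25)**2*40 = 50 - 7*625*40 = 50 - 4375*40 = 50 - 175000 = -174950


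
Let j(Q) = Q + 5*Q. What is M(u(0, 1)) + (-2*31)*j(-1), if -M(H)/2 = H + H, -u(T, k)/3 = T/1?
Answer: 372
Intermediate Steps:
u(T, k) = -3*T (u(T, k) = -3*T/1 = -3*T)
j(Q) = 6*Q
M(H) = -4*H (M(H) = -2*(H + H) = -4*H)
M(u(0, 1)) + (-2*31)*j(-1) = -(-12)*0 + (-2*31)*(6*(-1)) = -4*0 - 62*(-6) = 0 + 372 = 372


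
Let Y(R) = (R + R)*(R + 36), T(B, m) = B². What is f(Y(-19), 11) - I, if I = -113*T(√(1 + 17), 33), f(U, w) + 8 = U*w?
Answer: -5080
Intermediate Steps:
Y(R) = 2*R*(36 + R) (Y(R) = (2*R)*(36 + R) = 2*R*(36 + R))
f(U, w) = -8 + U*w
I = -2034 (I = -113*(√(1 + 17))² = -113*(√18)² = -113*(3*√2)² = -113*18 = -2034)
f(Y(-19), 11) - I = (-8 + (2*(-19)*(36 - 19))*11) - 1*(-2034) = (-8 + (2*(-19)*17)*11) + 2034 = (-8 - 646*11) + 2034 = (-8 - 7106) + 2034 = -7114 + 2034 = -5080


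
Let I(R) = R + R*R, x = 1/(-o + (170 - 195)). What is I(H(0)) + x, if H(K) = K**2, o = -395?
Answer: 1/370 ≈ 0.0027027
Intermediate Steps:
x = 1/370 (x = 1/(-1*(-395) + (170 - 195)) = 1/(395 - 25) = 1/370 ≈ 0.0027027)
I(R) = R + R**2
I(H(0)) + x = 0**2*(1 + 0**2) + 1/370 = 0*(1 + 0) + 1/370 = 0*1 + 1/370 = 0 + 1/370 = 1/370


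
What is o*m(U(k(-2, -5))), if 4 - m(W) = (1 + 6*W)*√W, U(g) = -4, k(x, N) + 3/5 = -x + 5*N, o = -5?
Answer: -20 - 230*I ≈ -20.0 - 230.0*I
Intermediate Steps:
k(x, N) = -⅗ - x + 5*N (k(x, N) = -⅗ + (-x + 5*N) = -⅗ - x + 5*N)
m(W) = 4 - √W*(1 + 6*W) (m(W) = 4 - (1 + 6*W)*√W = 4 - √W*(1 + 6*W))
o*m(U(k(-2, -5))) = -5*(4 - √(-4) - (-48)*I) = -5*(4 - 2*I - (-48)*I) = -5*(4 - 2*I + 48*I) = -5*(4 + 46*I) = -20 - 230*I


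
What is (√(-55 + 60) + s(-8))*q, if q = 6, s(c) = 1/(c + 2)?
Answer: -1 + 6*√5 ≈ 12.416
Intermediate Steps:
s(c) = 1/(2 + c)
(√(-55 + 60) + s(-8))*q = (√(-55 + 60) + 1/(2 - 8))*6 = (√5 + 1/(-6))*6 = (√5 - ⅙)*6 = (-⅙ + √5)*6 = -1 + 6*√5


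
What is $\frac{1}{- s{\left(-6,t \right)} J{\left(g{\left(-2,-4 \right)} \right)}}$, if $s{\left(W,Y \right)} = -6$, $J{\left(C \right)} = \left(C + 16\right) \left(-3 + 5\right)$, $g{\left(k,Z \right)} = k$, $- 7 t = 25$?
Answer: $\frac{1}{168} \approx 0.0059524$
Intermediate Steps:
$t = - \frac{25}{7}$ ($t = \left(- \frac{1}{7}\right) 25 = - \frac{25}{7} \approx -3.5714$)
$J{\left(C \right)} = 32 + 2 C$ ($J{\left(C \right)} = \left(16 + C\right) 2 = 32 + 2 C$)
$\frac{1}{- s{\left(-6,t \right)} J{\left(g{\left(-2,-4 \right)} \right)}} = \frac{1}{\left(-1\right) \left(-6\right) \left(32 + 2 \left(-2\right)\right)} = \frac{1}{6 \left(32 - 4\right)} = \frac{1}{6 \cdot 28} = \frac{1}{6} \cdot \frac{1}{28} = \frac{1}{168}$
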